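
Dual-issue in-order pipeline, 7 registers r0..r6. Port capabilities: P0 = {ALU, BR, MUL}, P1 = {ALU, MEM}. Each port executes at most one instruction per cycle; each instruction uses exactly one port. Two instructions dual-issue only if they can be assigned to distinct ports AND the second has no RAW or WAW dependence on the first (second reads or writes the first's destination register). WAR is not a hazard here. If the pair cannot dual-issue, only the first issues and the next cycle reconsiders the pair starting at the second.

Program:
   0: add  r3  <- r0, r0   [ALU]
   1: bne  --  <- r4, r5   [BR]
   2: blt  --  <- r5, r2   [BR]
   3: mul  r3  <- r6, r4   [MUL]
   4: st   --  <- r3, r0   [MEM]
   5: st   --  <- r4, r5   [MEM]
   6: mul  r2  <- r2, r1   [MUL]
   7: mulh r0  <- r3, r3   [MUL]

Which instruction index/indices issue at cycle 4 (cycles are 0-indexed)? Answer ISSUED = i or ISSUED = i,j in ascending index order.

ISSUED = 5,6

t=0 i0&i1:add bne ; dual
t=1 i2:blt ; no-port BR/MUL
t=2 i3:mul ; RAW r3
t=3 i4:st ; no-port MEM/MEM
t=4 i5&i6:st mul ; dual
t=5 i7:mulh ; tail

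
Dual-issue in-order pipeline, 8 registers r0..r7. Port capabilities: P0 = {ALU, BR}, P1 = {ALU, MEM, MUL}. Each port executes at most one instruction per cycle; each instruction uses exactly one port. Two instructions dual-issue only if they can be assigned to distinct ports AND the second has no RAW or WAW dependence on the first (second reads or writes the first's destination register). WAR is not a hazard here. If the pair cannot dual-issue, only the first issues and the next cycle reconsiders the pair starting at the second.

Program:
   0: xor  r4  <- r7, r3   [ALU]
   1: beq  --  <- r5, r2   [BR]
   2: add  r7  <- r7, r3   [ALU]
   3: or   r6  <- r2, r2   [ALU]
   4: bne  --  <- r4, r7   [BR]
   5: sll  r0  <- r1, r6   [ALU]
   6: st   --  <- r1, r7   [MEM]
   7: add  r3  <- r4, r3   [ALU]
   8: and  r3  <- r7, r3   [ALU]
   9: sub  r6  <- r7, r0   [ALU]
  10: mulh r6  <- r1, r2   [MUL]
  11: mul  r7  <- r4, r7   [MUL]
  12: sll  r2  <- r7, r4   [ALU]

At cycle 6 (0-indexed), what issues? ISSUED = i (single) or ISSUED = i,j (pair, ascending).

t=0 i0,i1:xor;beq ; dual
t=1 i2,i3:add;or ; dual
t=2 i4,i5:bne;sll ; dual
t=3 i6,i7:st;add ; dual
t=4 i8,i9:and;sub ; dual
t=5 i10:mulh ; no-port MUL/MUL
t=6 i11:mul ; RAW r7
t=7 i12:sll ; tail

ISSUED = 11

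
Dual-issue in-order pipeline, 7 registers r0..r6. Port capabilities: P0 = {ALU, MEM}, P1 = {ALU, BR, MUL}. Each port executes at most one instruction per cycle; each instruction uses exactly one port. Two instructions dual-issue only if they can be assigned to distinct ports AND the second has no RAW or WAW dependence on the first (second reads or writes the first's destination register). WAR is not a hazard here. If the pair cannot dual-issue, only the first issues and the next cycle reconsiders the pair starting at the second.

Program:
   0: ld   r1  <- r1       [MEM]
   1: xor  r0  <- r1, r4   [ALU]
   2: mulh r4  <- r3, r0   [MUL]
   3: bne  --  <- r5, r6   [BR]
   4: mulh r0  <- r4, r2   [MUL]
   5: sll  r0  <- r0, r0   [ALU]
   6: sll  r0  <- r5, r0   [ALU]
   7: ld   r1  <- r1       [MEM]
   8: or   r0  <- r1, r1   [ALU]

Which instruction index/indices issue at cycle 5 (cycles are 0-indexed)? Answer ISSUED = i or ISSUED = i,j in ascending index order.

c0: i0 ld  RAW r1
c1: i1 xor  RAW r0
c2: i2 mulh  no-port MUL/BR
c3: i3 bne  no-port BR/MUL
c4: i4 mulh  RAW+WAW r0
c5: i5 sll  RAW+WAW r0
c6: i6/i7 sll;ld  2-wide
c7: i8 or  tail

ISSUED = 5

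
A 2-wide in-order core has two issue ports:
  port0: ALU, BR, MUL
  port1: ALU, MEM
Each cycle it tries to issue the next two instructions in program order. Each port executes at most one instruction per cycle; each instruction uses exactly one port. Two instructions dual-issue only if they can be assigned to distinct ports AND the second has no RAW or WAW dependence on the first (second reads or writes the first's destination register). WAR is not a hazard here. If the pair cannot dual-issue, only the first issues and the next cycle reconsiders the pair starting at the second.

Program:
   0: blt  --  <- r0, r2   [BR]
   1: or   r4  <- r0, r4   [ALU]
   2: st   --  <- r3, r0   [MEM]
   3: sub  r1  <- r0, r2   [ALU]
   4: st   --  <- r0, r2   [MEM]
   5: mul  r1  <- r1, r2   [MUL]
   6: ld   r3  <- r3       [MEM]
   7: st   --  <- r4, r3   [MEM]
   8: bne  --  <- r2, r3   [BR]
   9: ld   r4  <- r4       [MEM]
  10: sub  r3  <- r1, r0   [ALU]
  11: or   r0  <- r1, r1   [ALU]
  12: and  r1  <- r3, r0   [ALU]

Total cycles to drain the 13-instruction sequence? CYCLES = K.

  cy0 -> i0+i1 (blt.BR or.ALU) 2-wide
  cy1 -> i2+i3 (st.MEM sub.ALU) 2-wide
  cy2 -> i4+i5 (st.MEM mul.MUL) 2-wide
  cy3 -> i6 (ld.MEM) no-port MEM/MEM
  cy4 -> i7+i8 (st.MEM bne.BR) 2-wide
  cy5 -> i9+i10 (ld.MEM sub.ALU) 2-wide
  cy6 -> i11 (or.ALU) RAW r0
  cy7 -> i12 (and.ALU) tail

CYCLES = 8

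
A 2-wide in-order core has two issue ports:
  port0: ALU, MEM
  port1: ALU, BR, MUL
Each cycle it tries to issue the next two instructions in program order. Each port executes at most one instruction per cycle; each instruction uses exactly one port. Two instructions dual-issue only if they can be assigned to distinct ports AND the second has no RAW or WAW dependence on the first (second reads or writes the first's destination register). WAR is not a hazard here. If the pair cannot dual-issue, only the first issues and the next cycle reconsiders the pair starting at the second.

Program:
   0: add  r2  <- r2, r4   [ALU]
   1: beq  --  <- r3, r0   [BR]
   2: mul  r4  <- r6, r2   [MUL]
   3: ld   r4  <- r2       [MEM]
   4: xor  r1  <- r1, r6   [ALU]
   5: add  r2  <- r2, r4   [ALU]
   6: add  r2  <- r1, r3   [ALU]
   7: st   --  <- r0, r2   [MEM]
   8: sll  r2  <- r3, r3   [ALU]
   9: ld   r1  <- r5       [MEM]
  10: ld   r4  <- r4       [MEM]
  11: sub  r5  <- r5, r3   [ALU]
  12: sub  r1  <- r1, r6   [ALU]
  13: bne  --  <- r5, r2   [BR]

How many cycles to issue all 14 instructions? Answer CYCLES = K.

t=0 i0,i1:add.ALU/beq.BR ; pair
t=1 i2:mul.MUL ; WAW r4
t=2 i3,i4:ld.MEM/xor.ALU ; pair
t=3 i5:add.ALU ; WAW r2
t=4 i6:add.ALU ; RAW r2
t=5 i7,i8:st.MEM/sll.ALU ; pair
t=6 i9:ld.MEM ; no-port MEM/MEM
t=7 i10,i11:ld.MEM/sub.ALU ; pair
t=8 i12,i13:sub.ALU/bne.BR ; pair

CYCLES = 9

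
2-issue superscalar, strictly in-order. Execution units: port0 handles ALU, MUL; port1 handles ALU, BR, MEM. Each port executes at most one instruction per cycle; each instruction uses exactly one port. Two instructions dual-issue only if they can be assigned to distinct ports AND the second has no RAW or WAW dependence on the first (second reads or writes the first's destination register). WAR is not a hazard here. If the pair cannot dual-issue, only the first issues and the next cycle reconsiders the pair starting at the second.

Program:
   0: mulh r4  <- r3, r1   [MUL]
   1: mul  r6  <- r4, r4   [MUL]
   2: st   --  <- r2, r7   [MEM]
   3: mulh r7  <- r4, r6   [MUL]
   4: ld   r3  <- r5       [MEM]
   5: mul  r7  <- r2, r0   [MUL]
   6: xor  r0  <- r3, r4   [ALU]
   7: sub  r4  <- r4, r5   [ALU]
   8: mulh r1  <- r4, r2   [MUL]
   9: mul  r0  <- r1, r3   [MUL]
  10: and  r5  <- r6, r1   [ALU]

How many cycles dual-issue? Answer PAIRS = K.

t=0 i0:mulh ; no-port MUL/MUL
t=1 i1+i2:mul;st ; pair
t=2 i3+i4:mulh;ld ; pair
t=3 i5+i6:mul;xor ; pair
t=4 i7:sub ; RAW r4
t=5 i8:mulh ; no-port MUL/MUL
t=6 i9+i10:mul;and ; pair

PAIRS = 4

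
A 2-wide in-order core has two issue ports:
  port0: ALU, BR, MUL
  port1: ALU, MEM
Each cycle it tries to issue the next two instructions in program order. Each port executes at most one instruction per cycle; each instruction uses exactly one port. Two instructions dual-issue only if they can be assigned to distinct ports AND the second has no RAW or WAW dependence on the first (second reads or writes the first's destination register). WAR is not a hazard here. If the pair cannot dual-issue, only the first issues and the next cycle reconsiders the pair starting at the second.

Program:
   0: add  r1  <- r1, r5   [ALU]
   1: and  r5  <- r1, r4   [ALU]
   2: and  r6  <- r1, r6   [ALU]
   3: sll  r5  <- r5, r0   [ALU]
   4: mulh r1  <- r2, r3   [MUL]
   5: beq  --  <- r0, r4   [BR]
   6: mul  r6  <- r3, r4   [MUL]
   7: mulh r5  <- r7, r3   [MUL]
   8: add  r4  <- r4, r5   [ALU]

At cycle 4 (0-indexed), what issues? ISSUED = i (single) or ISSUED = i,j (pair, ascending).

ISSUED = 6

t=0 i0:add ; RAW r1
t=1 i1,i2:and;and ; pair
t=2 i3,i4:sll;mulh ; pair
t=3 i5:beq ; no-port BR/MUL
t=4 i6:mul ; no-port MUL/MUL
t=5 i7:mulh ; RAW r5
t=6 i8:add ; tail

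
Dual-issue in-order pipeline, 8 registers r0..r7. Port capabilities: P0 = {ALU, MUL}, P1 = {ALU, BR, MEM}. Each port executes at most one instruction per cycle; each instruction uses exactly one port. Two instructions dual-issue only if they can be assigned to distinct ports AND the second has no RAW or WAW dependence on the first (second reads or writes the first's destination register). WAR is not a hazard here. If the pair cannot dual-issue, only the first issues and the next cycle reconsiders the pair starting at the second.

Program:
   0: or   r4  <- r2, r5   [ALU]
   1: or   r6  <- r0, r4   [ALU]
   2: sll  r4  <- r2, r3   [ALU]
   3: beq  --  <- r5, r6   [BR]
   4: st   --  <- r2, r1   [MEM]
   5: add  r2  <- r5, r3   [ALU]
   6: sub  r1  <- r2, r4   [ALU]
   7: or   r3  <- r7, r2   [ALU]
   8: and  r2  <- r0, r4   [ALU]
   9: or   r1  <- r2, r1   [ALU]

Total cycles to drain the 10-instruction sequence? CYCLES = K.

CYCLES = 7

c0: i0 or.ALU  RAW r4
c1: i1,i2 or.ALU;sll.ALU  pair
c2: i3 beq.BR  no-port BR/MEM
c3: i4,i5 st.MEM;add.ALU  pair
c4: i6,i7 sub.ALU;or.ALU  pair
c5: i8 and.ALU  RAW r2
c6: i9 or.ALU  tail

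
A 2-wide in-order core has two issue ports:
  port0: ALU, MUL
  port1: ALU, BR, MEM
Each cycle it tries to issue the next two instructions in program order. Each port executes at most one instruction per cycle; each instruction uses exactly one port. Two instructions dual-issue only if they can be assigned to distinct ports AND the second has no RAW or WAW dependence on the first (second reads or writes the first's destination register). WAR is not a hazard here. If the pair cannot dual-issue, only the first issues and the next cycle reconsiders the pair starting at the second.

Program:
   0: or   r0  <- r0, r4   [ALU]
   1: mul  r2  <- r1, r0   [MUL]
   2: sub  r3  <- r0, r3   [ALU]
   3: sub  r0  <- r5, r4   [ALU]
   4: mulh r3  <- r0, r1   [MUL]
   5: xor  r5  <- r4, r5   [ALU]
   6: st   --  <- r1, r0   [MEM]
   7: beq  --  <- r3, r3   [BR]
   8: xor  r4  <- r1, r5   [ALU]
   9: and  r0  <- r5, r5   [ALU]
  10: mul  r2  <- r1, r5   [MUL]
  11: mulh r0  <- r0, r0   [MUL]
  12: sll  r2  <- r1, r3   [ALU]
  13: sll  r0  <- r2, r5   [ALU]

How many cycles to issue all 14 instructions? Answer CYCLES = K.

CYCLES = 9

c0: i0 or  RAW r0
c1: i1/i2 mul/sub  pair
c2: i3 sub  RAW r0
c3: i4/i5 mulh/xor  pair
c4: i6 st  no-port MEM/BR
c5: i7/i8 beq/xor  pair
c6: i9/i10 and/mul  pair
c7: i11/i12 mulh/sll  pair
c8: i13 sll  tail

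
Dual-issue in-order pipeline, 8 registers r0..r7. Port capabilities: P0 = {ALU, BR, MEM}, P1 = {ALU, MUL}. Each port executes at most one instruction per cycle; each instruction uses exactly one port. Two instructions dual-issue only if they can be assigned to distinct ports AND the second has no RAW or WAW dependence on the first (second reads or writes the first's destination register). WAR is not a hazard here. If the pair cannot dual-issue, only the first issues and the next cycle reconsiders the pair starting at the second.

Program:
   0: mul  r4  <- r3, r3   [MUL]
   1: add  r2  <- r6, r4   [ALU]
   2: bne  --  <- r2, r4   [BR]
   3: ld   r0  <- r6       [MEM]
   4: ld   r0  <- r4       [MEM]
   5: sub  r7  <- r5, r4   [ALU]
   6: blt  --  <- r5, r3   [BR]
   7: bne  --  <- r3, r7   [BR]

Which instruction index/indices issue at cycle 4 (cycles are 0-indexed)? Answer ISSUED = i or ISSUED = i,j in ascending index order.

c0: i0 mul  RAW r4
c1: i1 add  RAW r2
c2: i2 bne  no-port BR/MEM
c3: i3 ld  no-port MEM/MEM
c4: i4&i5 ld+sub  2-wide
c5: i6 blt  no-port BR/BR
c6: i7 bne  tail

ISSUED = 4,5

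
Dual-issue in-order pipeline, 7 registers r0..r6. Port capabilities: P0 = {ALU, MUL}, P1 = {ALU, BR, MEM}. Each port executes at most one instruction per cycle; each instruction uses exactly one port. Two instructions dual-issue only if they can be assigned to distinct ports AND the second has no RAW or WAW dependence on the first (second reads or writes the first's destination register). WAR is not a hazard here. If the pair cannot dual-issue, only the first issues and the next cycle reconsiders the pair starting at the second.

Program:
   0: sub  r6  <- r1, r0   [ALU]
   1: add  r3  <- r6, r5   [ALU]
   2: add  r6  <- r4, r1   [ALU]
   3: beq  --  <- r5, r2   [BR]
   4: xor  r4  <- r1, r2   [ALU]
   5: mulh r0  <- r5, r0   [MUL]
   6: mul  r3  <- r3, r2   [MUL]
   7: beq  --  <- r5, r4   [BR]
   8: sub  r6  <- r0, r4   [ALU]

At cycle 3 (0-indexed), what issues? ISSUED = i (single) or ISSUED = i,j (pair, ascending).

t=0 i0:sub.ALU ; RAW r6
t=1 i1&i2:add.ALU;add.ALU ; dual
t=2 i3&i4:beq.BR;xor.ALU ; dual
t=3 i5:mulh.MUL ; no-port MUL/MUL
t=4 i6&i7:mul.MUL;beq.BR ; dual
t=5 i8:sub.ALU ; tail

ISSUED = 5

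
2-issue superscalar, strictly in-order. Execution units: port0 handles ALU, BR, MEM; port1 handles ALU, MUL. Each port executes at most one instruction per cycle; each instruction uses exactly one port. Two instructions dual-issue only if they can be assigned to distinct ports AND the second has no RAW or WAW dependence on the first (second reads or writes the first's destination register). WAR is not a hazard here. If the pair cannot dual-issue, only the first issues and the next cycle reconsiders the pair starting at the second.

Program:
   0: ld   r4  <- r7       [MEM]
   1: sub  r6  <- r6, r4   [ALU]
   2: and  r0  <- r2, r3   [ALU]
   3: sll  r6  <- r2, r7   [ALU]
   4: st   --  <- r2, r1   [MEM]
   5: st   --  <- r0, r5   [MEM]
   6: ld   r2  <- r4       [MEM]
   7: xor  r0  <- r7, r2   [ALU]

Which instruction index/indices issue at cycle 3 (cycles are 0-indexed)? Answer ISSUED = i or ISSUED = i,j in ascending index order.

#0 head=0: ld.MEM i0 RAW r4
#1 head=1: sub.ALU;and.ALU i1/i2 2-wide
#2 head=3: sll.ALU;st.MEM i3/i4 2-wide
#3 head=5: st.MEM i5 no-port MEM/MEM
#4 head=6: ld.MEM i6 RAW r2
#5 head=7: xor.ALU i7 tail

ISSUED = 5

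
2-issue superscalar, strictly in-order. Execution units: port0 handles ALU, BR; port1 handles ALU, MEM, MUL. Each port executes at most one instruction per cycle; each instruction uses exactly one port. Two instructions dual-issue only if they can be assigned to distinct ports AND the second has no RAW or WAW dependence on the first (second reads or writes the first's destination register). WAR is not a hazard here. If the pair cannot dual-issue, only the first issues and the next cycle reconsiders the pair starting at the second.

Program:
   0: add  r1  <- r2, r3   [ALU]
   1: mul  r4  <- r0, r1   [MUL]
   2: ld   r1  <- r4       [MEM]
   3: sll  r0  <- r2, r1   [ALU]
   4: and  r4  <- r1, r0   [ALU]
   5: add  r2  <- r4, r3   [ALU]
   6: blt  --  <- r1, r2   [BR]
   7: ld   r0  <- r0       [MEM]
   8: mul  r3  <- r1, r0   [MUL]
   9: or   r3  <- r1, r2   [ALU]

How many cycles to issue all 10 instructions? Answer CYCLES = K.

t=0 i0:add ; RAW r1
t=1 i1:mul ; no-port MUL/MEM
t=2 i2:ld ; RAW r1
t=3 i3:sll ; RAW r0
t=4 i4:and ; RAW r4
t=5 i5:add ; RAW r2
t=6 i6/i7:blt+ld ; dual
t=7 i8:mul ; WAW r3
t=8 i9:or ; tail

CYCLES = 9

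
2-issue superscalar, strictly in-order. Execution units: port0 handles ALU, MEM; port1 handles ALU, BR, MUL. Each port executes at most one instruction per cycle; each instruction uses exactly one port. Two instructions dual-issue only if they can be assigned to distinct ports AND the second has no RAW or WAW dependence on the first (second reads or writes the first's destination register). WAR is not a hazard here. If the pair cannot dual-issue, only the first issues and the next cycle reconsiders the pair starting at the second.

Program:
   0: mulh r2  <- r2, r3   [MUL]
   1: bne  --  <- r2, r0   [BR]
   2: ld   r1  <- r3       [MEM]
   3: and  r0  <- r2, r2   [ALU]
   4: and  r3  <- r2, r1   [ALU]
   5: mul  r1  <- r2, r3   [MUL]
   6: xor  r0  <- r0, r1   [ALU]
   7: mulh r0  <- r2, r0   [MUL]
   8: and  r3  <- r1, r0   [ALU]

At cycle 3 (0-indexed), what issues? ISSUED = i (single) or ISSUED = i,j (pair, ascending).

ISSUED = 5

0. mulh.MUL @i0  | no-port MUL/BR
1. bne.BR/ld.MEM @i1+i2  | dual
2. and.ALU/and.ALU @i3+i4  | dual
3. mul.MUL @i5  | RAW r1
4. xor.ALU @i6  | RAW+WAW r0
5. mulh.MUL @i7  | RAW r0
6. and.ALU @i8  | tail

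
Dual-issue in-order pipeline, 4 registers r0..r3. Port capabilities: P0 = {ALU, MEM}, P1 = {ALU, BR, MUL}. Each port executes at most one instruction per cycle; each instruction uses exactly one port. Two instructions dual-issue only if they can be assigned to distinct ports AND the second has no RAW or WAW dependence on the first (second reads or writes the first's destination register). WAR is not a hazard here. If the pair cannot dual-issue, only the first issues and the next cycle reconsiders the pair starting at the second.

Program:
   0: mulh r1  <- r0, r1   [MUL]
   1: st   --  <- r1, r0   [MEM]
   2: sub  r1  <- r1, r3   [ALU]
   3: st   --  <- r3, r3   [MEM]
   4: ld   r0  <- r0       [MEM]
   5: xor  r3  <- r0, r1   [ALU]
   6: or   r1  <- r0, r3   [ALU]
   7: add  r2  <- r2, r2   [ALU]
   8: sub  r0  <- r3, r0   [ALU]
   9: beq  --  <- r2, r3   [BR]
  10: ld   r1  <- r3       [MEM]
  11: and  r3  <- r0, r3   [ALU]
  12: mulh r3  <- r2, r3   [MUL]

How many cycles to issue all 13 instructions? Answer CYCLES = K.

t=0 i0:mulh.MUL ; RAW r1
t=1 i1,i2:st.MEM/sub.ALU ; 2-wide
t=2 i3:st.MEM ; no-port MEM/MEM
t=3 i4:ld.MEM ; RAW r0
t=4 i5:xor.ALU ; RAW r3
t=5 i6,i7:or.ALU/add.ALU ; 2-wide
t=6 i8,i9:sub.ALU/beq.BR ; 2-wide
t=7 i10,i11:ld.MEM/and.ALU ; 2-wide
t=8 i12:mulh.MUL ; tail

CYCLES = 9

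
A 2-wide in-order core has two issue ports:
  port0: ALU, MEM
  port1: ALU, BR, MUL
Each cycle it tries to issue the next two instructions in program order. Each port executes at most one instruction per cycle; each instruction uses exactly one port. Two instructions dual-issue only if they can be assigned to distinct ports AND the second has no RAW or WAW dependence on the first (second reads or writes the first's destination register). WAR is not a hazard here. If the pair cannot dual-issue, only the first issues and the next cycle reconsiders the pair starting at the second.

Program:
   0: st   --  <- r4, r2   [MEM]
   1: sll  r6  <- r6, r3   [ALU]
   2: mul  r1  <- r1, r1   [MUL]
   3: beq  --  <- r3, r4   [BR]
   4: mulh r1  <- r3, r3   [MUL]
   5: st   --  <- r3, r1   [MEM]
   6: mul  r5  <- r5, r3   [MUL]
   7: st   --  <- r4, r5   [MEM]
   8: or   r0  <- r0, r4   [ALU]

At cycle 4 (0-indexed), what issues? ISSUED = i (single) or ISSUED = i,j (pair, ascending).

ISSUED = 5,6

c0: i0,i1 st.MEM sll.ALU  2-wide
c1: i2 mul.MUL  no-port MUL/BR
c2: i3 beq.BR  no-port BR/MUL
c3: i4 mulh.MUL  RAW r1
c4: i5,i6 st.MEM mul.MUL  2-wide
c5: i7,i8 st.MEM or.ALU  2-wide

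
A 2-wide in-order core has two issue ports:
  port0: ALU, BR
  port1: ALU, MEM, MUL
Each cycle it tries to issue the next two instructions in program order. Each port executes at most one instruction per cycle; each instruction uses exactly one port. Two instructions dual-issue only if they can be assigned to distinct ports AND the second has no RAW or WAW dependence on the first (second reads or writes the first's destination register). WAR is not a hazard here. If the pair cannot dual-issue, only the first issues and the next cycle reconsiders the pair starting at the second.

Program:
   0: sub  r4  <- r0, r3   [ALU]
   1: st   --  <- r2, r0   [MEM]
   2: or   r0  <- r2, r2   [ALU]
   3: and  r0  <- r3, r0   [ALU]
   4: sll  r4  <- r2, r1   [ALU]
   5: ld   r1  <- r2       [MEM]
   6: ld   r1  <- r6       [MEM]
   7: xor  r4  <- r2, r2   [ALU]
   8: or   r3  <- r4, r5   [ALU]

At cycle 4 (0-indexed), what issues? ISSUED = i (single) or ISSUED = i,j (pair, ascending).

ISSUED = 6,7

#0 head=0: sub.ALU st.MEM i0,i1 dual
#1 head=2: or.ALU i2 RAW+WAW r0
#2 head=3: and.ALU sll.ALU i3,i4 dual
#3 head=5: ld.MEM i5 no-port MEM/MEM
#4 head=6: ld.MEM xor.ALU i6,i7 dual
#5 head=8: or.ALU i8 tail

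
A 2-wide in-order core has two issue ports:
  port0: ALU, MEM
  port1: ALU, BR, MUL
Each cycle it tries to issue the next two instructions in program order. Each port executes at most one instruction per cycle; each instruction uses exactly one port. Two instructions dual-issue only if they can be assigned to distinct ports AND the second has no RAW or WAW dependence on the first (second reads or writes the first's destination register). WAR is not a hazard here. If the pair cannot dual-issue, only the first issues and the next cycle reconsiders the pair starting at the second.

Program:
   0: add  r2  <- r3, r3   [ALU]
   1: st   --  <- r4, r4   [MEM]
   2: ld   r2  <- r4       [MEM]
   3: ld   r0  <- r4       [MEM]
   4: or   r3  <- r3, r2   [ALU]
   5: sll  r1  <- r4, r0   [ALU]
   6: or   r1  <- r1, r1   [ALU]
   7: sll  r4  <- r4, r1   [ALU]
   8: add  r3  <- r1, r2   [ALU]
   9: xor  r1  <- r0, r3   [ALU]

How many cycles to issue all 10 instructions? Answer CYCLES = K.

CYCLES = 7

#0 head=0: add st i0+i1 dual
#1 head=2: ld i2 no-port MEM/MEM
#2 head=3: ld or i3+i4 dual
#3 head=5: sll i5 RAW+WAW r1
#4 head=6: or i6 RAW r1
#5 head=7: sll add i7+i8 dual
#6 head=9: xor i9 tail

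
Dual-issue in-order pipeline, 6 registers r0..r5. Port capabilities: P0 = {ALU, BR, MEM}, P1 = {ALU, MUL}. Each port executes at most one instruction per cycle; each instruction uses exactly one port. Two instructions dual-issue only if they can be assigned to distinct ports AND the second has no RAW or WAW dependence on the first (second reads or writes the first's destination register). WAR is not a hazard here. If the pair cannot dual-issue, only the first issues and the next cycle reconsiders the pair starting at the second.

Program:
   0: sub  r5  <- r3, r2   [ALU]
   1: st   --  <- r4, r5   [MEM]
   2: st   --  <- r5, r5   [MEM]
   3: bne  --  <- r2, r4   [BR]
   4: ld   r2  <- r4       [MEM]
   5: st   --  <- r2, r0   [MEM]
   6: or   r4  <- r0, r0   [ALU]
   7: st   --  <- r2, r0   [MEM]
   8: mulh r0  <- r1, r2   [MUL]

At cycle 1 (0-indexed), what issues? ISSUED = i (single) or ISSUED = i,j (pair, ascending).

[0] i0  sub.ALU  -- RAW r5
[1] i1  st.MEM  -- no-port MEM/MEM
[2] i2  st.MEM  -- no-port MEM/BR
[3] i3  bne.BR  -- no-port BR/MEM
[4] i4  ld.MEM  -- no-port MEM/MEM
[5] i5&i6  st.MEM/or.ALU  -- pair
[6] i7&i8  st.MEM/mulh.MUL  -- pair

ISSUED = 1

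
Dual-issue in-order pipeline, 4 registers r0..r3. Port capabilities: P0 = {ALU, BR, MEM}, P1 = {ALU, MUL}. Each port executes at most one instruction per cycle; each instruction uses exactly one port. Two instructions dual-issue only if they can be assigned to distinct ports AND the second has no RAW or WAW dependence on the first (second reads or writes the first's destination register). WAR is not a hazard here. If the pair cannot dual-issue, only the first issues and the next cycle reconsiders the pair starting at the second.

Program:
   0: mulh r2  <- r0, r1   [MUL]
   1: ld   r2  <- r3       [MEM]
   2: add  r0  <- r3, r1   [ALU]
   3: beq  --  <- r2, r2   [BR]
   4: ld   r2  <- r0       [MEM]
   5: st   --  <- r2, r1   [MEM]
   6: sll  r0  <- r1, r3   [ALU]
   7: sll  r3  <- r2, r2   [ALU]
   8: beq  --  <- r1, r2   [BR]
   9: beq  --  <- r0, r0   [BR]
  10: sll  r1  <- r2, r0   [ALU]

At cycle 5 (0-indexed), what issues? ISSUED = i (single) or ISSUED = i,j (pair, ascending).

0. mulh.MUL @i0  | WAW r2
1. ld.MEM+add.ALU @i1&i2  | dual
2. beq.BR @i3  | no-port BR/MEM
3. ld.MEM @i4  | no-port MEM/MEM
4. st.MEM+sll.ALU @i5&i6  | dual
5. sll.ALU+beq.BR @i7&i8  | dual
6. beq.BR+sll.ALU @i9&i10  | dual

ISSUED = 7,8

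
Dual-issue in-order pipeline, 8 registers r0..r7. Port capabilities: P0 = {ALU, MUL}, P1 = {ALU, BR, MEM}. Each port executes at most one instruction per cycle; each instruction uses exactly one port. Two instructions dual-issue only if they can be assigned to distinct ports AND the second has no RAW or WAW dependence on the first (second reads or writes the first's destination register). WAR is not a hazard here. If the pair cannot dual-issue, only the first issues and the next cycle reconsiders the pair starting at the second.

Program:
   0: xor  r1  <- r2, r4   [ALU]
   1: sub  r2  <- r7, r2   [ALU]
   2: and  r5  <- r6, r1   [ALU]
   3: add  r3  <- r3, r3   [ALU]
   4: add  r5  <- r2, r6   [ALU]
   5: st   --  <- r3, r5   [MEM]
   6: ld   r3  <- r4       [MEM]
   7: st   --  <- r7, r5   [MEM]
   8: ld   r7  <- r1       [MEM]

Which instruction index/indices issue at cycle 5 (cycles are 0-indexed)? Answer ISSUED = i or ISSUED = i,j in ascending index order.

ISSUED = 7

  cy0 -> i0+i1 (xor.ALU;sub.ALU) dual
  cy1 -> i2+i3 (and.ALU;add.ALU) dual
  cy2 -> i4 (add.ALU) RAW r5
  cy3 -> i5 (st.MEM) no-port MEM/MEM
  cy4 -> i6 (ld.MEM) no-port MEM/MEM
  cy5 -> i7 (st.MEM) no-port MEM/MEM
  cy6 -> i8 (ld.MEM) tail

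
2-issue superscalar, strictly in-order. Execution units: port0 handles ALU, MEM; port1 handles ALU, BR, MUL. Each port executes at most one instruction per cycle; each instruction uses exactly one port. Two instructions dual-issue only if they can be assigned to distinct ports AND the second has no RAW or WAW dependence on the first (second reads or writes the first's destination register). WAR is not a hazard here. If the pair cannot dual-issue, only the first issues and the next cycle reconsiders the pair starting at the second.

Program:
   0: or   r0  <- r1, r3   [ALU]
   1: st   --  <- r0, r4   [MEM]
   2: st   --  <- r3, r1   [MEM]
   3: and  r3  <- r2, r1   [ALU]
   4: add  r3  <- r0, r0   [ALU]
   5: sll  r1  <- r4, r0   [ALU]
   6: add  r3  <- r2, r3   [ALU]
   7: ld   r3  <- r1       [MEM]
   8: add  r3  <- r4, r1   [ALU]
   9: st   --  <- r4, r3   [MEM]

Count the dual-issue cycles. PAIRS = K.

PAIRS = 2

0. or.ALU @i0  | RAW r0
1. st.MEM @i1  | no-port MEM/MEM
2. st.MEM and.ALU @i2,i3  | dual
3. add.ALU sll.ALU @i4,i5  | dual
4. add.ALU @i6  | WAW r3
5. ld.MEM @i7  | WAW r3
6. add.ALU @i8  | RAW r3
7. st.MEM @i9  | tail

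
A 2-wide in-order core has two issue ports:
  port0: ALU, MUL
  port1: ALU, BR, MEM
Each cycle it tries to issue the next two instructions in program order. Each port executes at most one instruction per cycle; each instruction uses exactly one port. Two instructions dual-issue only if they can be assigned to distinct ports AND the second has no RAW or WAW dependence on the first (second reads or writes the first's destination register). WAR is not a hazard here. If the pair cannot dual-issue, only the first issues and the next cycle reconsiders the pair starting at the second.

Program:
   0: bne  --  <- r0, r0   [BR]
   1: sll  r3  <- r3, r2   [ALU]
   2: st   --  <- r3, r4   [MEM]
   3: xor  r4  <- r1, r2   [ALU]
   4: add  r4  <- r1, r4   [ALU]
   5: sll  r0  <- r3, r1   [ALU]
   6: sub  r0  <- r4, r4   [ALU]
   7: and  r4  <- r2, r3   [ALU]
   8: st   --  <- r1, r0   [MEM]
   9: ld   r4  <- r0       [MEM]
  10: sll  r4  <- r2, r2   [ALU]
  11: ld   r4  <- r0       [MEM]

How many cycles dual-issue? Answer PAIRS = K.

[0] i0&i1  bne.BR+sll.ALU  -- pair
[1] i2&i3  st.MEM+xor.ALU  -- pair
[2] i4&i5  add.ALU+sll.ALU  -- pair
[3] i6&i7  sub.ALU+and.ALU  -- pair
[4] i8  st.MEM  -- no-port MEM/MEM
[5] i9  ld.MEM  -- WAW r4
[6] i10  sll.ALU  -- WAW r4
[7] i11  ld.MEM  -- tail

PAIRS = 4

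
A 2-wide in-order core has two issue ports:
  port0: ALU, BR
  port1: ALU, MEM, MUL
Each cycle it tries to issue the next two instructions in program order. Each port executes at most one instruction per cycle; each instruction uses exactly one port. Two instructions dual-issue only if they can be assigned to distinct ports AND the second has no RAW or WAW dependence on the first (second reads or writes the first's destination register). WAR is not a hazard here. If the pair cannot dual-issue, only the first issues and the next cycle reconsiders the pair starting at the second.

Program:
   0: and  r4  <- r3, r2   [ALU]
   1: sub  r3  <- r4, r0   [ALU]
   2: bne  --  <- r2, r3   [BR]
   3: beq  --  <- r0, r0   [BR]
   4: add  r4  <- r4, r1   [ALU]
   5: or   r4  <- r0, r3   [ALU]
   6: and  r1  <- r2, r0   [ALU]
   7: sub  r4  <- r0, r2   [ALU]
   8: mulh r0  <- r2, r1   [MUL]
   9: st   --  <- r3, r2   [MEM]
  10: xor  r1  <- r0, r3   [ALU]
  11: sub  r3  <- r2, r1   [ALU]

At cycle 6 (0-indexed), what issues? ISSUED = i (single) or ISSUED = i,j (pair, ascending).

ISSUED = 9,10

  cy0 -> i0 (and.ALU) RAW r4
  cy1 -> i1 (sub.ALU) RAW r3
  cy2 -> i2 (bne.BR) no-port BR/BR
  cy3 -> i3+i4 (beq.BR/add.ALU) pair
  cy4 -> i5+i6 (or.ALU/and.ALU) pair
  cy5 -> i7+i8 (sub.ALU/mulh.MUL) pair
  cy6 -> i9+i10 (st.MEM/xor.ALU) pair
  cy7 -> i11 (sub.ALU) tail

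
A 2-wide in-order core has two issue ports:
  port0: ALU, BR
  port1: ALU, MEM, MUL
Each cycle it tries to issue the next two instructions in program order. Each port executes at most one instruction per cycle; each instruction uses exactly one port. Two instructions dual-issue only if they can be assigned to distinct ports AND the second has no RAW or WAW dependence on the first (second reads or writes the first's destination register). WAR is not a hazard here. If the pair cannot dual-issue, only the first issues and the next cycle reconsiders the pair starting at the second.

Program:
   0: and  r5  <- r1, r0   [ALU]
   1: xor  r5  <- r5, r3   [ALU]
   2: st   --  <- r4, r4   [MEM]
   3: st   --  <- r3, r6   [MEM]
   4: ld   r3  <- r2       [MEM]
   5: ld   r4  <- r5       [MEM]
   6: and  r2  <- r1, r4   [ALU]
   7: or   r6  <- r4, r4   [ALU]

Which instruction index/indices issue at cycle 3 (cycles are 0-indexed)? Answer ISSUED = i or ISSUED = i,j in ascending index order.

ISSUED = 4

#0 head=0: and.ALU i0 RAW+WAW r5
#1 head=1: xor.ALU;st.MEM i1/i2 dual
#2 head=3: st.MEM i3 no-port MEM/MEM
#3 head=4: ld.MEM i4 no-port MEM/MEM
#4 head=5: ld.MEM i5 RAW r4
#5 head=6: and.ALU;or.ALU i6/i7 dual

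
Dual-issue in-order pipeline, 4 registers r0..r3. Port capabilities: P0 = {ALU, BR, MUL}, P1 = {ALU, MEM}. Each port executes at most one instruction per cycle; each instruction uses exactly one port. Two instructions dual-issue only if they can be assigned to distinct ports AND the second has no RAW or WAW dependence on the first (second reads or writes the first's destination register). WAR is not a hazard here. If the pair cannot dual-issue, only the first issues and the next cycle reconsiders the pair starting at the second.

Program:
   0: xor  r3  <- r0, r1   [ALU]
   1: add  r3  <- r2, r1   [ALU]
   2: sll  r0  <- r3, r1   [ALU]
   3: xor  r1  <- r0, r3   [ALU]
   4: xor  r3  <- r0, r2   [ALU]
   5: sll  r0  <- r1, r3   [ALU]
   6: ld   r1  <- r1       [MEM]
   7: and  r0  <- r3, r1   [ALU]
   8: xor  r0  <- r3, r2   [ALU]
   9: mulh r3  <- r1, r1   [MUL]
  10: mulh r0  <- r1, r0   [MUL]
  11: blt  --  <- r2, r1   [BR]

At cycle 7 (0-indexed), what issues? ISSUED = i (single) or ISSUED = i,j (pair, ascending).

ISSUED = 10

t=0 i0:xor ; WAW r3
t=1 i1:add ; RAW r3
t=2 i2:sll ; RAW r0
t=3 i3+i4:xor xor ; dual
t=4 i5+i6:sll ld ; dual
t=5 i7:and ; WAW r0
t=6 i8+i9:xor mulh ; dual
t=7 i10:mulh ; no-port MUL/BR
t=8 i11:blt ; tail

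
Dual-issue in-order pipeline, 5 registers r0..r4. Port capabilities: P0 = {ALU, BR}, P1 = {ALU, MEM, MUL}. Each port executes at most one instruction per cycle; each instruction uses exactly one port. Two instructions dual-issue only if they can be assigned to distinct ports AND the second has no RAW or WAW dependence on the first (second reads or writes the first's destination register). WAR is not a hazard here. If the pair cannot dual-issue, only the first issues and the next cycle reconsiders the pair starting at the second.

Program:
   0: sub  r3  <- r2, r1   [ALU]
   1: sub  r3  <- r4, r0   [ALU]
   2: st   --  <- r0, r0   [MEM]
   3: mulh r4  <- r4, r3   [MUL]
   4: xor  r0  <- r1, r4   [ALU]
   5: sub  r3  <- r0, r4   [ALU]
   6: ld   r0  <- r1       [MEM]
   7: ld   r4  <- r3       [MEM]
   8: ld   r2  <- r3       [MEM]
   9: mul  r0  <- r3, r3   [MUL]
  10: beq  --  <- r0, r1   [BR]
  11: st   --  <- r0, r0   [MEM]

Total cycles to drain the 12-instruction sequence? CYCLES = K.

  cy0 -> i0 (sub.ALU) WAW r3
  cy1 -> i1+i2 (sub.ALU st.MEM) pair
  cy2 -> i3 (mulh.MUL) RAW r4
  cy3 -> i4 (xor.ALU) RAW r0
  cy4 -> i5+i6 (sub.ALU ld.MEM) pair
  cy5 -> i7 (ld.MEM) no-port MEM/MEM
  cy6 -> i8 (ld.MEM) no-port MEM/MUL
  cy7 -> i9 (mul.MUL) RAW r0
  cy8 -> i10+i11 (beq.BR st.MEM) pair

CYCLES = 9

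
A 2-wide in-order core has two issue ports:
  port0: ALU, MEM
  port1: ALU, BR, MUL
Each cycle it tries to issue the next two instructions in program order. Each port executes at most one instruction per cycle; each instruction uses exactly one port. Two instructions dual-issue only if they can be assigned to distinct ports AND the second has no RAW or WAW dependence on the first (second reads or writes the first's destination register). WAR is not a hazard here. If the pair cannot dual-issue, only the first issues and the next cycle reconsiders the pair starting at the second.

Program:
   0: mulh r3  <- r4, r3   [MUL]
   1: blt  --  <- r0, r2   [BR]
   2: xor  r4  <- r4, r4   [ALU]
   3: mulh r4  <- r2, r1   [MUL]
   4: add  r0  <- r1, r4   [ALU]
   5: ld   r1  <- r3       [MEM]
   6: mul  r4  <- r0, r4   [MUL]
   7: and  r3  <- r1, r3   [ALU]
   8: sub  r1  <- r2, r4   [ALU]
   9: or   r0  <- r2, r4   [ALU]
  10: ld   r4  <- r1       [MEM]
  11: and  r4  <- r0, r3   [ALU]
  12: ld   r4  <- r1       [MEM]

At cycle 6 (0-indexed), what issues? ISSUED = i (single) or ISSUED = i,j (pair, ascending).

#0 head=0: mulh i0 no-port MUL/BR
#1 head=1: blt xor i1/i2 dual
#2 head=3: mulh i3 RAW r4
#3 head=4: add ld i4/i5 dual
#4 head=6: mul and i6/i7 dual
#5 head=8: sub or i8/i9 dual
#6 head=10: ld i10 WAW r4
#7 head=11: and i11 WAW r4
#8 head=12: ld i12 tail

ISSUED = 10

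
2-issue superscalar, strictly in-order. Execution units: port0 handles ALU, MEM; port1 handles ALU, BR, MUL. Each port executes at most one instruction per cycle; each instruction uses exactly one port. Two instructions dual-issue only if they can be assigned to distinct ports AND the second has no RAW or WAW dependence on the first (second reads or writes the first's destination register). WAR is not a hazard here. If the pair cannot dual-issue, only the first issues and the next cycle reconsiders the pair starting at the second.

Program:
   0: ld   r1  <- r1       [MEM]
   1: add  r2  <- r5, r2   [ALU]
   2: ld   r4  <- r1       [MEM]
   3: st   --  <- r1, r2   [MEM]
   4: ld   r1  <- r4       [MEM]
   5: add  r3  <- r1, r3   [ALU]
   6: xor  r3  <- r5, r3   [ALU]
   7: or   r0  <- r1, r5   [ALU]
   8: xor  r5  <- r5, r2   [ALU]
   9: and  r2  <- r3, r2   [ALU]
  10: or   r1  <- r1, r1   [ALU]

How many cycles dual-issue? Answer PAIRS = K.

0. ld add @i0,i1  | pair
1. ld @i2  | no-port MEM/MEM
2. st @i3  | no-port MEM/MEM
3. ld @i4  | RAW r1
4. add @i5  | RAW+WAW r3
5. xor or @i6,i7  | pair
6. xor and @i8,i9  | pair
7. or @i10  | tail

PAIRS = 3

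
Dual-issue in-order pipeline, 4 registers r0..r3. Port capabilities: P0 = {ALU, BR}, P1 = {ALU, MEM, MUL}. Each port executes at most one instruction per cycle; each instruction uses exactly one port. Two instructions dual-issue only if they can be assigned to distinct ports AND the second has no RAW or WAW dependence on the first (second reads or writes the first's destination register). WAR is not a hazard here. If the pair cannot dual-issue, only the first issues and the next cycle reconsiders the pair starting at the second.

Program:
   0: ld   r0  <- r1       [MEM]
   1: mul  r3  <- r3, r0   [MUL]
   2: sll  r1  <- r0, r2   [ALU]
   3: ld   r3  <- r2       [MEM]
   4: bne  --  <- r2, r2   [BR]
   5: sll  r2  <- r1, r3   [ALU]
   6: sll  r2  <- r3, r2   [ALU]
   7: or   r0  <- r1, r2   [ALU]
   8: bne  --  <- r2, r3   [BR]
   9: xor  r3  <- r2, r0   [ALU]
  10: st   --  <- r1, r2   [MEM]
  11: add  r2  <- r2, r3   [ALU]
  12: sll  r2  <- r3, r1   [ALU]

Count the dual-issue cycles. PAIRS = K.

[0] i0  ld  -- no-port MEM/MUL
[1] i1/i2  mul+sll  -- pair
[2] i3/i4  ld+bne  -- pair
[3] i5  sll  -- RAW+WAW r2
[4] i6  sll  -- RAW r2
[5] i7/i8  or+bne  -- pair
[6] i9/i10  xor+st  -- pair
[7] i11  add  -- WAW r2
[8] i12  sll  -- tail

PAIRS = 4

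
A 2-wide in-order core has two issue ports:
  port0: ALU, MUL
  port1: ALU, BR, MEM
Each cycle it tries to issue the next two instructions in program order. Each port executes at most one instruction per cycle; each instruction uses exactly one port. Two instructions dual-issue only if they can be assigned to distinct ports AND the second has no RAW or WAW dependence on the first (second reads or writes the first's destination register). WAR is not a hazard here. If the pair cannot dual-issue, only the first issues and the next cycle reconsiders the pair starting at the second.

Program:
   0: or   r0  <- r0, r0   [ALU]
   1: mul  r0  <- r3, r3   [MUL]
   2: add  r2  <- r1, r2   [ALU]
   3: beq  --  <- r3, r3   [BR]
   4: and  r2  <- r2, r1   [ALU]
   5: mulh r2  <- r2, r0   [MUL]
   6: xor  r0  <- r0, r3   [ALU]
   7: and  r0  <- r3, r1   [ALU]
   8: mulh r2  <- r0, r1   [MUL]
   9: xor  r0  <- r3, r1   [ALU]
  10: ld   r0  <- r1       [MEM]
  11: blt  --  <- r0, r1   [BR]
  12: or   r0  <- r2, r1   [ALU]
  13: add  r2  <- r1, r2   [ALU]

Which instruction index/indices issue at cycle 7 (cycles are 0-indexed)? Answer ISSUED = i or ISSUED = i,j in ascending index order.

ISSUED = 11,12

t=0 i0:or ; WAW r0
t=1 i1,i2:mul;add ; 2-wide
t=2 i3,i4:beq;and ; 2-wide
t=3 i5,i6:mulh;xor ; 2-wide
t=4 i7:and ; RAW r0
t=5 i8,i9:mulh;xor ; 2-wide
t=6 i10:ld ; no-port MEM/BR
t=7 i11,i12:blt;or ; 2-wide
t=8 i13:add ; tail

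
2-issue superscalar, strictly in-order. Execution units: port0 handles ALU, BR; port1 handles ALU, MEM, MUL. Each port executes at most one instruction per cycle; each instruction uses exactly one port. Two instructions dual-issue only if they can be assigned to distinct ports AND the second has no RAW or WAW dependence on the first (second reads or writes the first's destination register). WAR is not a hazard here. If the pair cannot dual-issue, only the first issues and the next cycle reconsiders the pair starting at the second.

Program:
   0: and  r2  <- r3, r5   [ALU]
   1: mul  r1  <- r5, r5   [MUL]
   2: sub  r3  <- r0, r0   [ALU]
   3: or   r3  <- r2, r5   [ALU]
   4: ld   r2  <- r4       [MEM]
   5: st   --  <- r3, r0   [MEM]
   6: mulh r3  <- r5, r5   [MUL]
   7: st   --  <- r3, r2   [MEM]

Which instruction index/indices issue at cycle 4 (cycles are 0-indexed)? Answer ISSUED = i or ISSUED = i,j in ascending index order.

[0] i0+i1  and+mul  -- dual
[1] i2  sub  -- WAW r3
[2] i3+i4  or+ld  -- dual
[3] i5  st  -- no-port MEM/MUL
[4] i6  mulh  -- no-port MUL/MEM
[5] i7  st  -- tail

ISSUED = 6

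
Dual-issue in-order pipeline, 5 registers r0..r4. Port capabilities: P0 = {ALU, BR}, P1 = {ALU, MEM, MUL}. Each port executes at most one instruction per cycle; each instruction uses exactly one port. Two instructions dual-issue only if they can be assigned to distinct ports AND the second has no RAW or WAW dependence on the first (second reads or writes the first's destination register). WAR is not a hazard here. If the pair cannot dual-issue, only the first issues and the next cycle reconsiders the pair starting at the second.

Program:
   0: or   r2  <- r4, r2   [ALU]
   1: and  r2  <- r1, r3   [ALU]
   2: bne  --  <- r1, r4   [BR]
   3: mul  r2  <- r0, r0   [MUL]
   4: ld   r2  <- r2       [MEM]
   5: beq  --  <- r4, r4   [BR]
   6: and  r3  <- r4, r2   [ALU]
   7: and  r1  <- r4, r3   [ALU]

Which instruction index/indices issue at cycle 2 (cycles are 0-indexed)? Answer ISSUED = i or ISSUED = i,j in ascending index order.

  cy0 -> i0 (or.ALU) WAW r2
  cy1 -> i1&i2 (and.ALU/bne.BR) dual
  cy2 -> i3 (mul.MUL) no-port MUL/MEM
  cy3 -> i4&i5 (ld.MEM/beq.BR) dual
  cy4 -> i6 (and.ALU) RAW r3
  cy5 -> i7 (and.ALU) tail

ISSUED = 3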